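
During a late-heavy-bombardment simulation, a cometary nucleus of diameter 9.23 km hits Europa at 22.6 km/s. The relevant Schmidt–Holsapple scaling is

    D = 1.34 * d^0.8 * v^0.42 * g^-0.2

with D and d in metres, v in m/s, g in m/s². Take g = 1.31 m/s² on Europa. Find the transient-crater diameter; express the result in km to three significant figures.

In SI units: d = 9230 m, v = 22600 m/s.
d^0.8 = 9230^0.8 = 1486
v^0.42 = 22600^0.42 = 67.41
g^-0.2 = 1.31^-0.2 = 0.9474
D = 1.34 × 1486 × 67.41 × 0.9474 = 1.272 × 10^5 m
   = 127.2 km

D ≈ 127 km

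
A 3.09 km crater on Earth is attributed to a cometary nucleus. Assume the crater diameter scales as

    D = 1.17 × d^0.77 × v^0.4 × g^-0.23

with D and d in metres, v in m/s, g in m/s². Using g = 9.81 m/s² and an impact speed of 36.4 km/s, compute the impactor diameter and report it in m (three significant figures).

d ≈ 235 m

Rearranging for d: d = [D / (1.17 · 36400^0.4 · 9.81^-0.23)]^(1/0.77).
D = 3090 m.
36400^0.4 = 66.75
9.81^-0.23 = 0.5914
Denominator = 1.17 × 66.75 × 0.5914 = 46.19
D / 46.19 = 3090 / 46.19 = 66.90
d = 66.90^(1/0.77) = 66.90^1.2987 = 234.8 m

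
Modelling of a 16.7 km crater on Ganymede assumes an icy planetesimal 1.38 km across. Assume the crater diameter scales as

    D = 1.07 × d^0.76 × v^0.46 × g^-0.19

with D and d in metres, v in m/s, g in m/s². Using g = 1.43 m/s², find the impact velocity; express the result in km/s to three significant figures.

v ≈ 9.83 km/s

Rearranging for v: v = [D / (1.07 · 1380^0.76 · 1.43^-0.19)]^(1/0.46).
D = 16700 m.
1380^0.76 = 243.4
1.43^-0.19 = 0.9343
Denominator = 1.07 × 243.4 × 0.9343 = 243.3
D / 243.3 = 16700 / 243.3 = 68.64
v = 68.64^(1/0.46) = 68.64^2.1739 = 9830 m/s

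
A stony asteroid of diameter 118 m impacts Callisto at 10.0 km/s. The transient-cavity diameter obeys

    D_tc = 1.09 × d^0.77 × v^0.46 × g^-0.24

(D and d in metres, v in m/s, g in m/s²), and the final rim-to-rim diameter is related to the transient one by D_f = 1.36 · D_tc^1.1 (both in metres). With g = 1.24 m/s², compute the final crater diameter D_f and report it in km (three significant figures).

D_f ≈ 8.49 km

v = 10000 m/s.
d^0.77 = 118^0.77 = 39.39
v^0.46 = 10000^0.46 = 69.18
g^-0.24 = 1.24^-0.24 = 0.9497
D_tc = 1.09 × 39.39 × 69.18 × 0.9497 = 2821 m
D_f = 1.36 × (2821)^1.1 = 8491 m
     = 8.491 km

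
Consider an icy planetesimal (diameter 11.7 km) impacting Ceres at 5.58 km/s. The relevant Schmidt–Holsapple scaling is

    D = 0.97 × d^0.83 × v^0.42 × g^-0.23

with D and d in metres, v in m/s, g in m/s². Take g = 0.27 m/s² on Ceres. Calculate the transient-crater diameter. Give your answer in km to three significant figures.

In SI units: d = 11700 m, v = 5580 m/s.
d^0.83 = 11700^0.83 = 2380
v^0.42 = 5580^0.42 = 37.46
g^-0.23 = 0.27^-0.23 = 1.351
D = 0.97 × 2380 × 37.46 × 1.351 = 1.168 × 10^5 m
   = 116.8 km

D ≈ 117 km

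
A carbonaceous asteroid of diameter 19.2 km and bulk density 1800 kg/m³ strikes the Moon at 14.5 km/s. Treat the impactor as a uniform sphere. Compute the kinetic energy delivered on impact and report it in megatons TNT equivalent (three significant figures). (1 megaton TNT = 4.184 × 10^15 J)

d = 19200 m; v = 14500 m/s.
Mass m = (π/6) ρ d³ = (π/6) × 1800 × (19200)³ = 6.671 × 10^15 kg
E = ½ m v² = 0.5 × 6.671 × 10^15 × (14500)² = 7.013 × 10^23 J
   = 7.013 × 10^23 / 4.184×10^15 = 1.676 × 10^8 Mt

E ≈ 1.68 × 10^8 Mt TNT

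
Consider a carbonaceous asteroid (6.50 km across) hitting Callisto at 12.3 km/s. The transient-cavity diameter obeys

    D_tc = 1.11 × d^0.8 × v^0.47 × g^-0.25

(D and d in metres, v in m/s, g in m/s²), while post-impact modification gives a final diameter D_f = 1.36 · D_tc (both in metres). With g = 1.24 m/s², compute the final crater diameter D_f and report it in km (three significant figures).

In SI: d = 6500 m, v = 12300 m/s.
d^0.8 = 6500^0.8 = 1123
v^0.47 = 12300^0.47 = 83.61
g^-0.25 = 1.24^-0.25 = 0.9476
D_tc = 1.11 × 1123 × 83.61 × 0.9476 = 98760 m
D_f = 1.36 × 98760 = 1.343 × 10^5 m
     = 134.3 km

D_f ≈ 134 km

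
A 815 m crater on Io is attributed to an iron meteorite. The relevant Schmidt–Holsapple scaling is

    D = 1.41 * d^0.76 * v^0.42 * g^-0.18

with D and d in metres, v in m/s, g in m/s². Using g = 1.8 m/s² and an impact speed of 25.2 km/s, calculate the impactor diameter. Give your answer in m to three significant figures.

d ≈ 18.3 m

Rearranging for d: d = [D / (1.41 · 25200^0.42 · 1.8^-0.18)]^(1/0.76).
25200^0.42 = 70.56
1.8^-0.18 = 0.8996
Denominator = 1.41 × 70.56 × 0.8996 = 89.50
D / 89.50 = 815 / 89.50 = 9.106
d = 9.106^(1/0.76) = 9.106^1.3158 = 18.29 m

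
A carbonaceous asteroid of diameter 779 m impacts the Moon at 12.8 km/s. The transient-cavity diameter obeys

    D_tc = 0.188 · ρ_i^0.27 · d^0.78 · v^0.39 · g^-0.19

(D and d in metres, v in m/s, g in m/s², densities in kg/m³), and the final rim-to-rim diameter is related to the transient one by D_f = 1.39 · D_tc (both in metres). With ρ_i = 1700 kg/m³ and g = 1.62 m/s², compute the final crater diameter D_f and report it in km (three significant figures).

v = 12800 m/s.
ρ_i^0.27 = 1700^0.27 = 7.451
d^0.78 = 779^0.78 = 180.1
v^0.39 = 12800^0.39 = 39.98
g^-0.19 = 1.62^-0.19 = 0.9124
D_tc = 0.188 × 7.451 × 180.1 × 39.98 × 0.9124 = 9203 m
D_f = 1.39 × 9203 = 12792 m
     = 12.79 km

D_f ≈ 12.8 km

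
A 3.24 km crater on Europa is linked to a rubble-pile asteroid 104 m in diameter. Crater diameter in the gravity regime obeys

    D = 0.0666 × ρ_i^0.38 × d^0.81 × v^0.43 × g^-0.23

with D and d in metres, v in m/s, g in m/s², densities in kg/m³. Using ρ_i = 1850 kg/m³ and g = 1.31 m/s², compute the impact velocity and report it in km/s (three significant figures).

v ≈ 18.9 km/s

Rearranging for v: v = [D / (0.0666 · 1850^0.38 · 104^0.81 · 1.31^-0.23)]^(1/0.43).
D = 3240 m.
1850^0.38 = 17.44
104^0.81 = 43.03
1.31^-0.23 = 0.9398
Denominator = 0.0666 × 17.44 × 43.03 × 0.9398 = 46.97
D / 46.97 = 3240 / 46.97 = 68.98
v = 68.98^(1/0.43) = 68.98^2.3256 = 18886 m/s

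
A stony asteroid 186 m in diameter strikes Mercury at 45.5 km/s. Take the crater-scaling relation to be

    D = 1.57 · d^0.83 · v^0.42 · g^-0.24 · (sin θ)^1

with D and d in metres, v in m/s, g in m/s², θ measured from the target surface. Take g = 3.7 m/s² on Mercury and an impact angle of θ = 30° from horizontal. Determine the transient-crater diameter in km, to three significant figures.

In SI units: v = 45500 m/s.
d^0.83 = 186^0.83 = 76.51
v^0.42 = 45500^0.42 = 90.44
g^-0.24 = 3.7^-0.24 = 0.7305
(sin 30°)^1 = 0.5000^1 = 0.5000
D = 1.57 × 76.51 × 90.44 × 0.7305 × 0.5000 = 3968 m
   = 3.968 km

D ≈ 3.97 km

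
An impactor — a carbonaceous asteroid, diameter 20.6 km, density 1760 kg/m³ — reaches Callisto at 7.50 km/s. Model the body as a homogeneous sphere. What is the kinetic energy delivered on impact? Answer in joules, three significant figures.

d = 20600 m; v = 7500 m/s.
Mass m = (π/6) ρ d³ = (π/6) × 1760 × (20600)³ = 8.056 × 10^15 kg
E = ½ m v² = 0.5 × 8.056 × 10^15 × (7500)² = 2.266 × 10^23 J

E ≈ 2.27 × 10^23 J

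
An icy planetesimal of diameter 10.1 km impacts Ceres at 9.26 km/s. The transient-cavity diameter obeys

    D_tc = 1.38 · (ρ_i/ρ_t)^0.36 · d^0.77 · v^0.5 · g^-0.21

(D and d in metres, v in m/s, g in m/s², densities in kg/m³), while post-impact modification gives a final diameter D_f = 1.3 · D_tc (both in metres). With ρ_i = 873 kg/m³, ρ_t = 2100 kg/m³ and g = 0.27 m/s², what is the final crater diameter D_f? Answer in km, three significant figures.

D_f ≈ 201 km

In SI: d = 10100 m, v = 9260 m/s.
(ρ_i/ρ_t)^0.36 = (873/2100)^0.36 = 0.7291
d^0.77 = 10100^0.77 = 1212
v^0.5 = 9260^0.5 = 96.23
g^-0.21 = 0.27^-0.21 = 1.316
D_tc = 1.38 × 0.7291 × 1212 × 96.23 × 1.316 = 1.544 × 10^5 m
D_f = 1.3 × 1.544 × 10^5 = 2.007 × 10^5 m
     = 200.7 km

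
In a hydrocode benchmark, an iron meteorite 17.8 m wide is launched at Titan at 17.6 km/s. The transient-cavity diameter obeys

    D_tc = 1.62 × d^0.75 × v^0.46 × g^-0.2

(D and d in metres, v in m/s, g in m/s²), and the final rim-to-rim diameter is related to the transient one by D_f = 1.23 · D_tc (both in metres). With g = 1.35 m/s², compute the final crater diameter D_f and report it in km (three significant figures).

v = 17600 m/s.
d^0.75 = 17.8^0.75 = 8.666
v^0.46 = 17600^0.46 = 89.73
g^-0.2 = 1.35^-0.2 = 0.9417
D_tc = 1.62 × 8.666 × 89.73 × 0.9417 = 1186 m
D_f = 1.23 × 1186 = 1459 m
     = 1.459 km

D_f ≈ 1.46 km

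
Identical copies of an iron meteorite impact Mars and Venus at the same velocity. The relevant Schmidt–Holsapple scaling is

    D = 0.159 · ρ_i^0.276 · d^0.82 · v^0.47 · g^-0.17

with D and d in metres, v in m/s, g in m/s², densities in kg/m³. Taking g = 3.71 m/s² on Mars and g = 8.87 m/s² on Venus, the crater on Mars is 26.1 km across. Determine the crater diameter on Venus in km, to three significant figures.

All impactor-dependent factors cancel in the ratio, leaving D_Venus/D_Mars = (g_Venus/g_Mars)^-0.17.
(8.87/3.71)^-0.17 = 2.391^-0.17 = 0.8623
D_Venus = 0.8623 × 26.1 km = 22.5 km

D ≈ 22.5 km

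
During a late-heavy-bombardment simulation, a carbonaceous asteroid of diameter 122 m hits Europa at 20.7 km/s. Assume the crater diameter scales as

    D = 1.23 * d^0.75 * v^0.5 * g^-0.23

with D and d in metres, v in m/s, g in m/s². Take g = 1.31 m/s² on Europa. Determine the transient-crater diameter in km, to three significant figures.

In SI units: v = 20700 m/s.
d^0.75 = 122^0.75 = 36.71
v^0.5 = 20700^0.5 = 143.9
g^-0.23 = 1.31^-0.23 = 0.9398
D = 1.23 × 36.71 × 143.9 × 0.9398 = 6106 m
   = 6.106 km

D ≈ 6.11 km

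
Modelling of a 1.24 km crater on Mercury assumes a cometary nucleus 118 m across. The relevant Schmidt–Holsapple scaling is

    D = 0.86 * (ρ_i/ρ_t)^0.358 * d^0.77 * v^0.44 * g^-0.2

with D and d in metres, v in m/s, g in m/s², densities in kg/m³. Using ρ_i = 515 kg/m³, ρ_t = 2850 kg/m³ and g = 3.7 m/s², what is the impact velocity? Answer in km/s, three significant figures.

Rearranging for v: v = [D / (0.86 · (515/2850)^0.358 · 118^0.77 · 3.7^-0.2)]^(1/0.44).
D = 1240 m.
(515/2850)^0.358 = 0.5420
118^0.77 = 39.39
3.7^-0.2 = 0.7698
Denominator = 0.86 × 0.5420 × 39.39 × 0.7698 = 14.13
D / 14.13 = 1240 / 14.13 = 87.76
v = 87.76^(1/0.44) = 87.76^2.2727 = 26093 m/s

v ≈ 26.1 km/s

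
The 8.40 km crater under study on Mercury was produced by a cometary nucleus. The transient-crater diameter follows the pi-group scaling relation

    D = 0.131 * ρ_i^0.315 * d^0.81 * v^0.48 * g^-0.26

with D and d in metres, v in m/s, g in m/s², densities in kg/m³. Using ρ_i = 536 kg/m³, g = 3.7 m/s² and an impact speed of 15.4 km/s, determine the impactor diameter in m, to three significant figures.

d ≈ 375 m

Rearranging for d: d = [D / (0.131 · 536^0.315 · 15400^0.48 · 3.7^-0.26)]^(1/0.81).
D = 8400 m.
536^0.315 = 7.239
15400^0.48 = 102.3
3.7^-0.26 = 0.7117
Denominator = 0.131 × 7.239 × 102.3 × 0.7117 = 69.04
D / 69.04 = 8400 / 69.04 = 121.7
d = 121.7^(1/0.81) = 121.7^1.2346 = 375.4 m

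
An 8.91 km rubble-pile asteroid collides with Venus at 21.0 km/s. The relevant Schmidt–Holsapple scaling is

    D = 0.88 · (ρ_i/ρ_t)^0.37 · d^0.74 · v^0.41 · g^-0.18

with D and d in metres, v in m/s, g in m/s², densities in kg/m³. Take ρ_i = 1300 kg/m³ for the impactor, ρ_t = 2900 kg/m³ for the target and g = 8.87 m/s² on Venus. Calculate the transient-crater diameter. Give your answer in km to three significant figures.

In SI units: d = 8910 m, v = 21000 m/s.
(ρ_i/ρ_t)^0.37 = (1300/2900)^0.37 = 0.7431
d^0.74 = 8910^0.74 = 837.4
v^0.41 = 21000^0.41 = 59.17
g^-0.18 = 8.87^-0.18 = 0.6751
D = 0.88 × 0.7431 × 837.4 × 59.17 × 0.6751 = 21874 m
   = 21.87 km

D ≈ 21.9 km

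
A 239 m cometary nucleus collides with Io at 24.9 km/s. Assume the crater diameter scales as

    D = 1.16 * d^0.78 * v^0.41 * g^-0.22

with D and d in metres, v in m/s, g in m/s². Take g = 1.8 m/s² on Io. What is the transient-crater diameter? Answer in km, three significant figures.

In SI units: v = 24900 m/s.
d^0.78 = 239^0.78 = 71.64
v^0.41 = 24900^0.41 = 63.45
g^-0.22 = 1.8^-0.22 = 0.8787
D = 1.16 × 71.64 × 63.45 × 0.8787 = 4633 m
   = 4.633 km

D ≈ 4.63 km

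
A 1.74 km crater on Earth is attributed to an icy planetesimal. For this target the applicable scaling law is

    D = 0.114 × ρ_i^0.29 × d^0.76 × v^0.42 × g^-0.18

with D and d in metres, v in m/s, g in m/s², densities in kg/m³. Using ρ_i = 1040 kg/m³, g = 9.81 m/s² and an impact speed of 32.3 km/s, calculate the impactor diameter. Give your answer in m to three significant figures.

d ≈ 125 m

Rearranging for d: d = [D / (0.114 · 1040^0.29 · 32300^0.42 · 9.81^-0.18)]^(1/0.76).
D = 1740 m.
1040^0.29 = 7.498
32300^0.42 = 78.32
9.81^-0.18 = 0.6630
Denominator = 0.114 × 7.498 × 78.32 × 0.6630 = 44.39
D / 44.39 = 1740 / 44.39 = 39.20
d = 39.20^(1/0.76) = 39.20^1.3158 = 124.9 m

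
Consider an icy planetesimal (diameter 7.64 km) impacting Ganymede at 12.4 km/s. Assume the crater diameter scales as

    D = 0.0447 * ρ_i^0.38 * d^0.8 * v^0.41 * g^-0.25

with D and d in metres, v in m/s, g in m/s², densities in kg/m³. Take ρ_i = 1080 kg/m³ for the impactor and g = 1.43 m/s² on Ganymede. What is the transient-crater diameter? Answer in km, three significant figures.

In SI units: d = 7640 m, v = 12400 m/s.
ρ_i^0.38 = 1080^0.38 = 14.21
d^0.8 = 7640^0.8 = 1278
v^0.41 = 12400^0.41 = 47.68
g^-0.25 = 1.43^-0.25 = 0.9145
D = 0.0447 × 14.21 × 1278 × 47.68 × 0.9145 = 35396 m
   = 35.40 km

D ≈ 35.4 km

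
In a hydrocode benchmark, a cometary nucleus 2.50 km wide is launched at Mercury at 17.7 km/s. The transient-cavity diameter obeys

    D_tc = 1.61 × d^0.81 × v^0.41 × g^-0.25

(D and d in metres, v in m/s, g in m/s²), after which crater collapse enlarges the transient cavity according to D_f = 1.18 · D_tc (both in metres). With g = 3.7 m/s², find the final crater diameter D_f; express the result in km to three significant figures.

In SI: d = 2500 m, v = 17700 m/s.
d^0.81 = 2500^0.81 = 565.4
v^0.41 = 17700^0.41 = 55.17
g^-0.25 = 3.7^-0.25 = 0.7210
D_tc = 1.61 × 565.4 × 55.17 × 0.7210 = 36210 m
D_f = 1.18 × 36210 = 42728 m
     = 42.73 km

D_f ≈ 42.7 km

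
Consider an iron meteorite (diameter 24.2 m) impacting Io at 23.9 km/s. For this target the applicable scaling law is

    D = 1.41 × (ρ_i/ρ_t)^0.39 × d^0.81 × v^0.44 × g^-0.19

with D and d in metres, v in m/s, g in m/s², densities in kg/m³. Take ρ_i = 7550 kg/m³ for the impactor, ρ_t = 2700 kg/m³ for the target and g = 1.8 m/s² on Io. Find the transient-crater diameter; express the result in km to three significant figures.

D ≈ 2.10 km

In SI units: v = 23900 m/s.
(ρ_i/ρ_t)^0.39 = (7550/2700)^0.39 = 1.493
d^0.81 = 24.2^0.81 = 13.21
v^0.44 = 23900^0.44 = 84.43
g^-0.19 = 1.8^-0.19 = 0.8943
D = 1.41 × 1.493 × 13.21 × 84.43 × 0.8943 = 2100 m
   = 2.100 km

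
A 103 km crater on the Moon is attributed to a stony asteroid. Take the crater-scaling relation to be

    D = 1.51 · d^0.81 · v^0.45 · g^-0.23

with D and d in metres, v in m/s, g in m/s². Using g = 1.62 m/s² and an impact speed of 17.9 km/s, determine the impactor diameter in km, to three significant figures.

d ≈ 4.62 km

Rearranging for d: d = [D / (1.51 · 17900^0.45 · 1.62^-0.23)]^(1/0.81).
D = 103000 m.
17900^0.45 = 81.99
1.62^-0.23 = 0.8950
Denominator = 1.51 × 81.99 × 0.8950 = 110.8
D / 110.8 = 103000 / 110.8 = 929.6
d = 929.6^(1/0.81) = 929.6^1.2346 = 4620 m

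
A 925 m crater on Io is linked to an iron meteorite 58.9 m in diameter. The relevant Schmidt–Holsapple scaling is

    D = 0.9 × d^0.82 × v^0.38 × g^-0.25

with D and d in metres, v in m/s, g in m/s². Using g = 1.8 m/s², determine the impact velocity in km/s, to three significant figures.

Rearranging for v: v = [D / (0.9 · 58.9^0.82 · 1.8^-0.25)]^(1/0.38).
58.9^0.82 = 28.28
1.8^-0.25 = 0.8633
Denominator = 0.9 × 28.28 × 0.8633 = 21.97
D / 21.97 = 925 / 21.97 = 42.10
v = 42.10^(1/0.38) = 42.10^2.6316 = 18813 m/s

v ≈ 18.8 km/s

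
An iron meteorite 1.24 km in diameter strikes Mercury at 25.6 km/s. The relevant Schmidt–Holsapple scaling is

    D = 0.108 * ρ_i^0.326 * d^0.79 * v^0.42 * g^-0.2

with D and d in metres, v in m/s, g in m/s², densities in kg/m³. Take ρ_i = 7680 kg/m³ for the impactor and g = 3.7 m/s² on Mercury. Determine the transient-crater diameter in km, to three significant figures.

D ≈ 30.3 km

In SI units: d = 1240 m, v = 25600 m/s.
ρ_i^0.326 = 7680^0.326 = 18.48
d^0.79 = 1240^0.79 = 277.8
v^0.42 = 25600^0.42 = 71.03
g^-0.2 = 3.7^-0.2 = 0.7698
D = 0.108 × 18.48 × 277.8 × 71.03 × 0.7698 = 30316 m
   = 30.32 km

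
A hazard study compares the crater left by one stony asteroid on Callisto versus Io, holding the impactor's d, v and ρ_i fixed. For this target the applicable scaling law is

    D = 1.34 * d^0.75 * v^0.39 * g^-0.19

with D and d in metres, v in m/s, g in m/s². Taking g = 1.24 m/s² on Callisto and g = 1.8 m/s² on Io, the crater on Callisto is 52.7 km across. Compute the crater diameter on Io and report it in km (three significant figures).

D ≈ 49.1 km

All impactor-dependent factors cancel in the ratio, leaving D_Io/D_Callisto = (g_Io/g_Callisto)^-0.19.
(1.8/1.24)^-0.19 = 1.452^-0.19 = 0.9316
D_Io = 0.9316 × 52.7 km = 49.1 km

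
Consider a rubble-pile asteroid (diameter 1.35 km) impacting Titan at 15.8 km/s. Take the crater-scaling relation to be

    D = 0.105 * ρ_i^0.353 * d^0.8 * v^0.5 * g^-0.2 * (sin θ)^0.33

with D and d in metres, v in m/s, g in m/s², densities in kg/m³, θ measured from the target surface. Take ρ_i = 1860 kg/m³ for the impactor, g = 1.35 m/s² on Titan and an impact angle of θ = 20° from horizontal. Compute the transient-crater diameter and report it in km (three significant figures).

In SI units: d = 1350 m, v = 15800 m/s.
ρ_i^0.353 = 1860^0.353 = 14.26
d^0.8 = 1350^0.8 = 319.4
v^0.5 = 15800^0.5 = 125.7
g^-0.2 = 1.35^-0.2 = 0.9417
(sin 20°)^0.33 = 0.3420^0.33 = 0.7018
D = 0.105 × 14.26 × 319.4 × 125.7 × 0.9417 × 0.7018 = 39729 m
   = 39.73 km

D ≈ 39.7 km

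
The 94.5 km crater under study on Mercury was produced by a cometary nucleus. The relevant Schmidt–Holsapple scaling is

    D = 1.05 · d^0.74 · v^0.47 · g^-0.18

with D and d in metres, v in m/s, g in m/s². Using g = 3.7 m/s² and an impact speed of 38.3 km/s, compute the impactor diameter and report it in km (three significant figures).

d ≈ 8.36 km

Rearranging for d: d = [D / (1.05 · 38300^0.47 · 3.7^-0.18)]^(1/0.74).
D = 94500 m.
38300^0.47 = 142.6
3.7^-0.18 = 0.7902
Denominator = 1.05 × 142.6 × 0.7902 = 118.3
D / 118.3 = 94500 / 118.3 = 798.8
d = 798.8^(1/0.74) = 798.8^1.3514 = 8363 m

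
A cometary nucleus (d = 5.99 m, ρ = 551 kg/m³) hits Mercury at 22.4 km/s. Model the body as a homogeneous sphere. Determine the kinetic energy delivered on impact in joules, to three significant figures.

v = 22400 m/s.
Mass m = (π/6) ρ d³ = (π/6) × 551 × (5.99)³ = 6.201 × 10^4 kg
E = ½ m v² = 0.5 × 6.201 × 10^4 × (22400)² = 1.556 × 10^13 J

E ≈ 1.56 × 10^13 J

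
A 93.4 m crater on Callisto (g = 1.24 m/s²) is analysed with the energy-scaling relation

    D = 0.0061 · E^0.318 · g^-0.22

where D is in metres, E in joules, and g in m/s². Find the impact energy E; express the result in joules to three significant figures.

E ≈ 1.68 × 10^13 J

Rearranging: E = [D / (0.0061 · g^-0.22)]^(1/0.318).
g^-0.22 = 1.24^-0.22 = 0.9538
D / (0.0061 × 0.9538) = 93.4 / (5.818 × 10^-3) = 1.605 × 10^4
E = (1.605 × 10^4)^3.1447 = 1.679 × 10^13 J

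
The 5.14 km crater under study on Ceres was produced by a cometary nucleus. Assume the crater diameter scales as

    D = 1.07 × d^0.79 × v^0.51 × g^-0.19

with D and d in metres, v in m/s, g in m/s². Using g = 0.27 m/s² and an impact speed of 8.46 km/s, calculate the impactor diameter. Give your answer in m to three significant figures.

d ≈ 97.3 m

Rearranging for d: d = [D / (1.07 · 8460^0.51 · 0.27^-0.19)]^(1/0.79).
D = 5140 m.
8460^0.51 = 100.7
0.27^-0.19 = 1.282
Denominator = 1.07 × 100.7 × 1.282 = 138.1
D / 138.1 = 5140 / 138.1 = 37.22
d = 37.22^(1/0.79) = 37.22^1.2658 = 97.34 m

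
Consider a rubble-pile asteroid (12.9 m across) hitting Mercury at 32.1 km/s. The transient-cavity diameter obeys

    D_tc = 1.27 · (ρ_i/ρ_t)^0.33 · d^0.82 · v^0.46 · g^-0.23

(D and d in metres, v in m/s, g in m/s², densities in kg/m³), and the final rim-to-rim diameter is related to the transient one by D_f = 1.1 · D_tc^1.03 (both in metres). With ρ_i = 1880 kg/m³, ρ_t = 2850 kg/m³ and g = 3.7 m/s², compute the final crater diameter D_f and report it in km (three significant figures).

v = 32100 m/s.
(ρ_i/ρ_t)^0.33 = (1880/2850)^0.33 = 0.8717
d^0.82 = 12.9^0.82 = 8.141
v^0.46 = 32100^0.46 = 118.3
g^-0.23 = 3.7^-0.23 = 0.7401
D_tc = 1.27 × 0.8717 × 8.141 × 118.3 × 0.7401 = 789.1 m
D_f = 1.1 × (789.1)^1.03 = 1060 m
     = 1.060 km

D_f ≈ 1.06 km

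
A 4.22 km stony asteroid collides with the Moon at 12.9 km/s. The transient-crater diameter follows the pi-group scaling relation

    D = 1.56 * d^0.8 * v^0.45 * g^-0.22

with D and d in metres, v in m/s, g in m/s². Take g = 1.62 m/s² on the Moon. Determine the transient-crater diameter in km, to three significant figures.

In SI units: d = 4220 m, v = 12900 m/s.
d^0.8 = 4220^0.8 = 794.8
v^0.45 = 12900^0.45 = 70.76
g^-0.22 = 1.62^-0.22 = 0.8993
D = 1.56 × 794.8 × 70.76 × 0.8993 = 78900 m
   = 78.90 km

D ≈ 78.9 km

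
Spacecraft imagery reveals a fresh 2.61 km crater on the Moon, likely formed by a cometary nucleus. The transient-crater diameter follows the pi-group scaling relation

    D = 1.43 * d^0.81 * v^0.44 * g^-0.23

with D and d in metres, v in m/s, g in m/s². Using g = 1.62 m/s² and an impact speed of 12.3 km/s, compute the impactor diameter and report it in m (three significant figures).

Rearranging for d: d = [D / (1.43 · 12300^0.44 · 1.62^-0.23)]^(1/0.81).
D = 2610 m.
12300^0.44 = 63.03
1.62^-0.23 = 0.8950
Denominator = 1.43 × 63.03 × 0.8950 = 80.67
D / 80.67 = 2610 / 80.67 = 32.35
d = 32.35^(1/0.81) = 32.35^1.2346 = 73.13 m

d ≈ 73.1 m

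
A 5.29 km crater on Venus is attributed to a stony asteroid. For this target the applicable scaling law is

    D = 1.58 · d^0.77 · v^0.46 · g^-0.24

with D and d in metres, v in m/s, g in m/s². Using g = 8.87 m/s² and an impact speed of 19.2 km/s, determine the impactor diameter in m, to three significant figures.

d ≈ 206 m

Rearranging for d: d = [D / (1.58 · 19200^0.46 · 8.87^-0.24)]^(1/0.77).
D = 5290 m.
19200^0.46 = 93.39
8.87^-0.24 = 0.5922
Denominator = 1.58 × 93.39 × 0.5922 = 87.38
D / 87.38 = 5290 / 87.38 = 60.54
d = 60.54^(1/0.77) = 60.54^1.2987 = 206.2 m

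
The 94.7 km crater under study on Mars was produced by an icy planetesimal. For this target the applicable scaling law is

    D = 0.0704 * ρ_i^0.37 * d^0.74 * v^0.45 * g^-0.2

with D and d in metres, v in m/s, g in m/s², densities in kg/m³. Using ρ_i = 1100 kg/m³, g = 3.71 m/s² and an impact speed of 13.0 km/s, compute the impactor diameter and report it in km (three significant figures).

d ≈ 25.9 km

Rearranging for d: d = [D / (0.0704 · 1100^0.37 · 13000^0.45 · 3.71^-0.2)]^(1/0.74).
D = 94700 m.
1100^0.37 = 13.34
13000^0.45 = 71.00
3.71^-0.2 = 0.7694
Denominator = 0.0704 × 13.34 × 71.00 × 0.7694 = 51.30
D / 51.30 = 94700 / 51.30 = 1846
d = 1846^(1/0.74) = 1846^1.3514 = 25941 m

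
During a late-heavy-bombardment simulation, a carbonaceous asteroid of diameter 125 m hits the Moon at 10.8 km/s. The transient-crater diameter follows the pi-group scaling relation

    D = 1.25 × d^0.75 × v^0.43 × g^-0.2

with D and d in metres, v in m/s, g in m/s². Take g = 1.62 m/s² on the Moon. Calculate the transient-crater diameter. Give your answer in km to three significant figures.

D ≈ 2.30 km

In SI units: v = 10800 m/s.
d^0.75 = 125^0.75 = 37.38
v^0.43 = 10800^0.43 = 54.25
g^-0.2 = 1.62^-0.2 = 0.9080
D = 1.25 × 37.38 × 54.25 × 0.9080 = 2302 m
   = 2.302 km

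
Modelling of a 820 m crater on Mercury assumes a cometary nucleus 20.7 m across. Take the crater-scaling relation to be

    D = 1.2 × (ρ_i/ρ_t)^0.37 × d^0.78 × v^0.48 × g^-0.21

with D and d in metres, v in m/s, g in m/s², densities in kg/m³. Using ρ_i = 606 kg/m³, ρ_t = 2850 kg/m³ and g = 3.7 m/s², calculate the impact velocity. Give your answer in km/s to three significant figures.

v ≈ 34.2 km/s

Rearranging for v: v = [D / (1.2 · (606/2850)^0.37 · 20.7^0.78 · 3.7^-0.21)]^(1/0.48).
(606/2850)^0.37 = 0.5639
20.7^0.78 = 10.63
3.7^-0.21 = 0.7598
Denominator = 1.2 × 0.5639 × 10.63 × 0.7598 = 5.465
D / 5.465 = 820 / 5.465 = 150.0
v = 150.0^(1/0.48) = 150.0^2.0833 = 34155 m/s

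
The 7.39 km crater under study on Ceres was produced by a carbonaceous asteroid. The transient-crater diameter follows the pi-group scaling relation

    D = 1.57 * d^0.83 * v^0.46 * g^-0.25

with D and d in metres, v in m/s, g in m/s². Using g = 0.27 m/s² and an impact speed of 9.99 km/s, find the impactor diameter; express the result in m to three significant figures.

Rearranging for d: d = [D / (1.57 · 9990^0.46 · 0.27^-0.25)]^(1/0.83).
D = 7390 m.
9990^0.46 = 69.15
0.27^-0.25 = 1.387
Denominator = 1.57 × 69.15 × 1.387 = 150.6
D / 150.6 = 7390 / 150.6 = 49.07
d = 49.07^(1/0.83) = 49.07^1.2048 = 108.9 m

d ≈ 109 m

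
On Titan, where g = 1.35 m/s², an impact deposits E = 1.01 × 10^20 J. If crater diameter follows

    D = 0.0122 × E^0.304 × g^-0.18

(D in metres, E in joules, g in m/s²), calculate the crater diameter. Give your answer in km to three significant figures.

D ≈ 13.9 km

E^0.304 = (1.01 × 10^20)^0.304 = 1.206 × 10^6
g^-0.18 = 1.35^-0.18 = 0.9474
D = 0.0122 × 1.206 × 10^6 × 0.9474 = 13939 m
   = 13.94 km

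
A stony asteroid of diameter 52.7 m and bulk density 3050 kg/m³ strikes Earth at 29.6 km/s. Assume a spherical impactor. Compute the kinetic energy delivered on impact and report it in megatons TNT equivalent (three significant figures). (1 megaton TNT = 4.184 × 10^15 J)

v = 29600 m/s.
Mass m = (π/6) ρ d³ = (π/6) × 3050 × (52.7)³ = 2.337 × 10^8 kg
E = ½ m v² = 0.5 × 2.337 × 10^8 × (29600)² = 1.024 × 10^17 J
   = 1.024 × 10^17 / 4.184×10^15 = 24.47 Mt

E ≈ 24.5 Mt TNT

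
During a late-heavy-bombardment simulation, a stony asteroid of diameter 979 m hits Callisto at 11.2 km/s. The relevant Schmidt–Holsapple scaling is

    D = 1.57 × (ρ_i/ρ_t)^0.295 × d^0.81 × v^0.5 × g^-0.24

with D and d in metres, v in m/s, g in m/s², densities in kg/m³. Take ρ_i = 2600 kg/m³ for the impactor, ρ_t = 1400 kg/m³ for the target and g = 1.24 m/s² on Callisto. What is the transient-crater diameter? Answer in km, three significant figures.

D ≈ 50.1 km

In SI units: v = 11200 m/s.
(ρ_i/ρ_t)^0.295 = (2600/1400)^0.295 = 1.200
d^0.81 = 979^0.81 = 264.6
v^0.5 = 11200^0.5 = 105.8
g^-0.24 = 1.24^-0.24 = 0.9497
D = 1.57 × 1.200 × 264.6 × 105.8 × 0.9497 = 50089 m
   = 50.09 km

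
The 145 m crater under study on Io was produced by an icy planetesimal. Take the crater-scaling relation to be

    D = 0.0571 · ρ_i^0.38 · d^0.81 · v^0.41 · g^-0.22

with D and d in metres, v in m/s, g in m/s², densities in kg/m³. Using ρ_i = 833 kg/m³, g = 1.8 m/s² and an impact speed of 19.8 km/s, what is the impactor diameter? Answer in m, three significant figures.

d ≈ 5.34 m

Rearranging for d: d = [D / (0.0571 · 833^0.38 · 19800^0.41 · 1.8^-0.22)]^(1/0.81).
833^0.38 = 12.88
19800^0.41 = 57.76
1.8^-0.22 = 0.8787
Denominator = 0.0571 × 12.88 × 57.76 × 0.8787 = 37.33
D / 37.33 = 145 / 37.33 = 3.884
d = 3.884^(1/0.81) = 3.884^1.2346 = 5.340 m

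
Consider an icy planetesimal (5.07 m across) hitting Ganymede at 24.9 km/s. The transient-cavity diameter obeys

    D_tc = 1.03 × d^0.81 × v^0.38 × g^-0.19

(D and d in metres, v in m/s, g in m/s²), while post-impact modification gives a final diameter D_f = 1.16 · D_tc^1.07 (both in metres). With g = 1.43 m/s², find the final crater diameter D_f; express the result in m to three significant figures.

v = 24900 m/s.
d^0.81 = 5.07^0.81 = 3.724
v^0.38 = 24900^0.38 = 46.83
g^-0.19 = 1.43^-0.19 = 0.9343
D_tc = 1.03 × 3.724 × 46.83 × 0.9343 = 167.8 m
D_f = 1.16 × (167.8)^1.07 = 278.6 m

D_f ≈ 279 m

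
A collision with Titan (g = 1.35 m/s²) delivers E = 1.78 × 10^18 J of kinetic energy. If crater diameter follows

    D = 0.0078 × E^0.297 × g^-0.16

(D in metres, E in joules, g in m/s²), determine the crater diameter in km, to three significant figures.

D ≈ 1.96 km

E^0.297 = (1.78 × 10^18)^0.297 = 2.633 × 10^5
g^-0.16 = 1.35^-0.16 = 0.9531
D = 0.0078 × 2.633 × 10^5 × 0.9531 = 1957 m
   = 1.957 km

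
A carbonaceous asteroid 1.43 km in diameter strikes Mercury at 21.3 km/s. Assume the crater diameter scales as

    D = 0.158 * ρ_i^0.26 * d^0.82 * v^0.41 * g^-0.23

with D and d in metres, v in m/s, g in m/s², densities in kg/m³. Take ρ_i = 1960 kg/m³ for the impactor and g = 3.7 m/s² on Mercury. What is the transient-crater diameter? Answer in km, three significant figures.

In SI units: d = 1430 m, v = 21300 m/s.
ρ_i^0.26 = 1960^0.26 = 7.178
d^0.82 = 1430^0.82 = 386.7
v^0.41 = 21300^0.41 = 59.52
g^-0.23 = 3.7^-0.23 = 0.7401
D = 0.158 × 7.178 × 386.7 × 59.52 × 0.7401 = 19319 m
   = 19.32 km

D ≈ 19.3 km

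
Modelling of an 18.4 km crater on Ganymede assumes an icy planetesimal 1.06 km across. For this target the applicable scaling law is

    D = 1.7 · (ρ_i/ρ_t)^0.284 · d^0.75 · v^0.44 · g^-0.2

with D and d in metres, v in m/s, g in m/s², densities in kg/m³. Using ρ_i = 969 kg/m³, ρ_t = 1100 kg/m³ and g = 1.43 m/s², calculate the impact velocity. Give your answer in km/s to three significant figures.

Rearranging for v: v = [D / (1.7 · (969/1100)^0.284 · 1060^0.75 · 1.43^-0.2)]^(1/0.44).
D = 18400 m.
(969/1100)^0.284 = 0.9646
1060^0.75 = 185.8
1.43^-0.2 = 0.9310
Denominator = 1.7 × 0.9646 × 185.8 × 0.9310 = 283.7
D / 283.7 = 18400 / 283.7 = 64.86
v = 64.86^(1/0.44) = 64.86^2.2727 = 13124 m/s

v ≈ 13.1 km/s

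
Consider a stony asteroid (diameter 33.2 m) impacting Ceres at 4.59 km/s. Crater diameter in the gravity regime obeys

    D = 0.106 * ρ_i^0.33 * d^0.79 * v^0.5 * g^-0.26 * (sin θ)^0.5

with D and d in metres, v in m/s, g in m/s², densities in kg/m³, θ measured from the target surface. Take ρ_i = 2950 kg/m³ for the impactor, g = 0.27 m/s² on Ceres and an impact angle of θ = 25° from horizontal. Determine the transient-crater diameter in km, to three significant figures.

D ≈ 1.46 km

In SI units: v = 4590 m/s.
ρ_i^0.33 = 2950^0.33 = 13.97
d^0.79 = 33.2^0.79 = 15.91
v^0.5 = 4590^0.5 = 67.75
g^-0.26 = 0.27^-0.26 = 1.406
(sin 25°)^0.5 = 0.4226^0.5 = 0.6501
D = 0.106 × 13.97 × 15.91 × 67.75 × 1.406 × 0.6501 = 1459 m
   = 1.459 km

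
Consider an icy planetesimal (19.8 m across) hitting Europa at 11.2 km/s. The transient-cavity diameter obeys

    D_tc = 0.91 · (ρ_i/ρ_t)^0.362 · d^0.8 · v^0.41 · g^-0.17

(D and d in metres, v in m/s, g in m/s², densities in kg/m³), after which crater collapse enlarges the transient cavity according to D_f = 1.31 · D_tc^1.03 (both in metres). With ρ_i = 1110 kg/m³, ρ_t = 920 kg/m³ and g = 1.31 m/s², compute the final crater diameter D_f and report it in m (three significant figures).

D_f ≈ 730 m

v = 11200 m/s.
(ρ_i/ρ_t)^0.362 = (1110/920)^0.362 = 1.070
d^0.8 = 19.8^0.8 = 10.90
v^0.41 = 11200^0.41 = 45.73
g^-0.17 = 1.31^-0.17 = 0.9551
D_tc = 0.91 × 1.070 × 10.90 × 45.73 × 0.9551 = 463.6 m
D_f = 1.31 × (463.6)^1.03 = 730.1 m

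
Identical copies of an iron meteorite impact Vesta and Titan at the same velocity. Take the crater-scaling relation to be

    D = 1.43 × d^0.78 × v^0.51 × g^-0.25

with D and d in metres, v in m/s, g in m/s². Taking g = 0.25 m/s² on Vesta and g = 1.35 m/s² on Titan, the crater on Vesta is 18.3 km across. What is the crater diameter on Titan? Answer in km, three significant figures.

D ≈ 12.0 km

All impactor-dependent factors cancel in the ratio, leaving D_Titan/D_Vesta = (g_Titan/g_Vesta)^-0.25.
(1.35/0.25)^-0.25 = 5.400^-0.25 = 0.6560
D_Titan = 0.6560 × 18.3 km = 12.0 km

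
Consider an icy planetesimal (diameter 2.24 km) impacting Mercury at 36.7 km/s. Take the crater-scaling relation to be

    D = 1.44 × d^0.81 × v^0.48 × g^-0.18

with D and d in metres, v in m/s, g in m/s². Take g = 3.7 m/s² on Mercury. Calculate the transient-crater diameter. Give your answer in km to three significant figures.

In SI units: d = 2240 m, v = 36700 m/s.
d^0.81 = 2240^0.81 = 517.3
v^0.48 = 36700^0.48 = 155.3
g^-0.18 = 3.7^-0.18 = 0.7902
D = 1.44 × 517.3 × 155.3 × 0.7902 = 91414 m
   = 91.41 km

D ≈ 91.4 km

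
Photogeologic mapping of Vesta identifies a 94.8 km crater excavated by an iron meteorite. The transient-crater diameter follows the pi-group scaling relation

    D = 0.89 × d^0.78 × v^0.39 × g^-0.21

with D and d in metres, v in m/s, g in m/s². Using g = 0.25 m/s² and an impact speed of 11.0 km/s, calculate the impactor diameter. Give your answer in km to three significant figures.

d ≈ 18.3 km

Rearranging for d: d = [D / (0.89 · 11000^0.39 · 0.25^-0.21)]^(1/0.78).
D = 94800 m.
11000^0.39 = 37.68
0.25^-0.21 = 1.338
Denominator = 0.89 × 37.68 × 1.338 = 44.87
D / 44.87 = 94800 / 44.87 = 2113
d = 2113^(1/0.78) = 2113^1.2821 = 18317 m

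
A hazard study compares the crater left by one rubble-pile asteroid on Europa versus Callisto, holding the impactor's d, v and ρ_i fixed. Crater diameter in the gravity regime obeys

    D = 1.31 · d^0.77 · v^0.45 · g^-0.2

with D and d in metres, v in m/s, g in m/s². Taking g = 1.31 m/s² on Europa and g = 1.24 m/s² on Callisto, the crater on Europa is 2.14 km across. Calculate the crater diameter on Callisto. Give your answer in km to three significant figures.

All impactor-dependent factors cancel in the ratio, leaving D_Callisto/D_Europa = (g_Callisto/g_Europa)^-0.2.
(1.24/1.31)^-0.2 = 0.9466^-0.2 = 1.011
D_Callisto = 1.011 × 2.14 km = 2.16 km

D ≈ 2.16 km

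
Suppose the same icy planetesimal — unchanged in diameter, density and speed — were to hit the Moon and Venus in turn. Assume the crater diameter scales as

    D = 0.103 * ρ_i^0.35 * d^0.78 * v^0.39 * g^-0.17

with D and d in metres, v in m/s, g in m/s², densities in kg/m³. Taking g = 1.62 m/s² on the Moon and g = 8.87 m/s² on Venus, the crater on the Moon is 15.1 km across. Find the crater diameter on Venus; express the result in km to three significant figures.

D ≈ 11.3 km

All impactor-dependent factors cancel in the ratio, leaving D_Venus/D_Moon = (g_Venus/g_Moon)^-0.17.
(8.87/1.62)^-0.17 = 5.475^-0.17 = 0.7490
D_Venus = 0.7490 × 15.1 km = 11.3 km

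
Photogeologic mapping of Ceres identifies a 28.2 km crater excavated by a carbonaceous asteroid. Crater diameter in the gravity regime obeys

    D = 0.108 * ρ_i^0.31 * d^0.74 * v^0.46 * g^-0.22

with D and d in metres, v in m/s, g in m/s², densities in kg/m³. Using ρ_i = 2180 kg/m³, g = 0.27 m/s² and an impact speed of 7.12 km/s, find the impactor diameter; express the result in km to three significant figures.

d ≈ 2.28 km

Rearranging for d: d = [D / (0.108 · 2180^0.31 · 7120^0.46 · 0.27^-0.22)]^(1/0.74).
D = 28200 m.
2180^0.31 = 10.84
7120^0.46 = 59.18
0.27^-0.22 = 1.334
Denominator = 0.108 × 10.84 × 59.18 × 1.334 = 92.42
D / 92.42 = 28200 / 92.42 = 305.1
d = 305.1^(1/0.74) = 305.1^1.3514 = 2278 m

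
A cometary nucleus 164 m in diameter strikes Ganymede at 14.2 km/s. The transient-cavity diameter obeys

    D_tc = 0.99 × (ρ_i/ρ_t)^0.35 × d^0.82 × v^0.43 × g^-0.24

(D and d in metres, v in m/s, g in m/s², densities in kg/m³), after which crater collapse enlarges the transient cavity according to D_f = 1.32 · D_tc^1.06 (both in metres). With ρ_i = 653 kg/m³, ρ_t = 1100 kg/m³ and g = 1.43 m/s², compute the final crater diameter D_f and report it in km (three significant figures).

v = 14200 m/s.
(ρ_i/ρ_t)^0.35 = (653/1100)^0.35 = 0.8332
d^0.82 = 164^0.82 = 65.49
v^0.43 = 14200^0.43 = 61.02
g^-0.24 = 1.43^-0.24 = 0.9177
D_tc = 0.99 × 0.8332 × 65.49 × 61.02 × 0.9177 = 3025 m
D_f = 1.32 × (3025)^1.06 = 6459 m
     = 6.459 km

D_f ≈ 6.46 km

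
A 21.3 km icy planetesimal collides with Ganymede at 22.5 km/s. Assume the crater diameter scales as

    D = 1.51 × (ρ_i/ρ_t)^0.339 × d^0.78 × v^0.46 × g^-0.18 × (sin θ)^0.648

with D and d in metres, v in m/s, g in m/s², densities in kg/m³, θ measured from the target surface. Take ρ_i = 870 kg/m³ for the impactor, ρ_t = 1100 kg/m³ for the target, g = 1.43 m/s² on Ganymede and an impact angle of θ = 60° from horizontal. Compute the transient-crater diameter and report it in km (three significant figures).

In SI units: d = 21300 m, v = 22500 m/s.
(ρ_i/ρ_t)^0.339 = (870/1100)^0.339 = 0.9236
d^0.78 = 21300^0.78 = 2378
v^0.46 = 22500^0.46 = 100.5
g^-0.18 = 1.43^-0.18 = 0.9376
(sin 60°)^0.648 = 0.8660^0.648 = 0.9110
D = 1.51 × 0.9236 × 2378 × 100.5 × 0.9376 × 0.9110 = 2.847 × 10^5 m
   = 284.7 km

D ≈ 285 km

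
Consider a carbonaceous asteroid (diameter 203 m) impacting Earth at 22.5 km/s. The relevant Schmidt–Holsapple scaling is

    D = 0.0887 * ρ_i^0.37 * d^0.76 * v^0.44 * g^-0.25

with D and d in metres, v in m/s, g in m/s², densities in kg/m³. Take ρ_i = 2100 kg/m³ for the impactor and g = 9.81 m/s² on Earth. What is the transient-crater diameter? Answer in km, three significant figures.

D ≈ 3.96 km

In SI units: v = 22500 m/s.
ρ_i^0.37 = 2100^0.37 = 16.95
d^0.76 = 203^0.76 = 56.71
v^0.44 = 22500^0.44 = 82.22
g^-0.25 = 9.81^-0.25 = 0.5650
D = 0.0887 × 16.95 × 56.71 × 82.22 × 0.5650 = 3961 m
   = 3.961 km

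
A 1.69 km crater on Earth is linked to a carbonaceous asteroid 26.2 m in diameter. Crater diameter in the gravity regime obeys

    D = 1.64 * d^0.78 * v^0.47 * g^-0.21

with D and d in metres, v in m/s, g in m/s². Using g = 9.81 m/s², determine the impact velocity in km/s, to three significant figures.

v ≈ 31.6 km/s

Rearranging for v: v = [D / (1.64 · 26.2^0.78 · 9.81^-0.21)]^(1/0.47).
D = 1690 m.
26.2^0.78 = 12.77
9.81^-0.21 = 0.6191
Denominator = 1.64 × 12.77 × 0.6191 = 12.97
D / 12.97 = 1690 / 12.97 = 130.3
v = 130.3^(1/0.47) = 130.3^2.1277 = 31620 m/s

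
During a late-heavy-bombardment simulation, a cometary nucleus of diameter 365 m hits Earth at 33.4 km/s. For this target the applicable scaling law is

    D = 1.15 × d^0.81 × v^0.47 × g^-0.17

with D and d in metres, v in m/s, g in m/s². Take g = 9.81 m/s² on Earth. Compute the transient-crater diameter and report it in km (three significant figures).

D ≈ 12.4 km

In SI units: v = 33400 m/s.
d^0.81 = 365^0.81 = 119.0
v^0.47 = 33400^0.47 = 133.7
g^-0.17 = 9.81^-0.17 = 0.6783
D = 1.15 × 119.0 × 133.7 × 0.6783 = 12411 m
   = 12.41 km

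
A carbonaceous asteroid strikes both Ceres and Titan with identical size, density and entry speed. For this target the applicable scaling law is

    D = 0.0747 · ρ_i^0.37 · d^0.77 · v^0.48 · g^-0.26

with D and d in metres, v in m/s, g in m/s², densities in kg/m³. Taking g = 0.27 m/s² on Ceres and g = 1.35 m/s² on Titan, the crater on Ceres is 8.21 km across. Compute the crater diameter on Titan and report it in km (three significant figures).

D ≈ 5.40 km

All impactor-dependent factors cancel in the ratio, leaving D_Titan/D_Ceres = (g_Titan/g_Ceres)^-0.26.
(1.35/0.27)^-0.26 = 5.000^-0.26 = 0.6581
D_Titan = 0.6581 × 8.21 km = 5.40 km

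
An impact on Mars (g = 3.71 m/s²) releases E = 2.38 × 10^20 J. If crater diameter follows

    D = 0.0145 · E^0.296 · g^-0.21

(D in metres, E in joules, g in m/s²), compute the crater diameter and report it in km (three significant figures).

D ≈ 11.8 km

E^0.296 = (2.38 × 10^20)^0.296 = 1.075 × 10^6
g^-0.21 = 3.71^-0.21 = 0.7593
D = 0.0145 × 1.075 × 10^6 × 0.7593 = 11836 m
   = 11.84 km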